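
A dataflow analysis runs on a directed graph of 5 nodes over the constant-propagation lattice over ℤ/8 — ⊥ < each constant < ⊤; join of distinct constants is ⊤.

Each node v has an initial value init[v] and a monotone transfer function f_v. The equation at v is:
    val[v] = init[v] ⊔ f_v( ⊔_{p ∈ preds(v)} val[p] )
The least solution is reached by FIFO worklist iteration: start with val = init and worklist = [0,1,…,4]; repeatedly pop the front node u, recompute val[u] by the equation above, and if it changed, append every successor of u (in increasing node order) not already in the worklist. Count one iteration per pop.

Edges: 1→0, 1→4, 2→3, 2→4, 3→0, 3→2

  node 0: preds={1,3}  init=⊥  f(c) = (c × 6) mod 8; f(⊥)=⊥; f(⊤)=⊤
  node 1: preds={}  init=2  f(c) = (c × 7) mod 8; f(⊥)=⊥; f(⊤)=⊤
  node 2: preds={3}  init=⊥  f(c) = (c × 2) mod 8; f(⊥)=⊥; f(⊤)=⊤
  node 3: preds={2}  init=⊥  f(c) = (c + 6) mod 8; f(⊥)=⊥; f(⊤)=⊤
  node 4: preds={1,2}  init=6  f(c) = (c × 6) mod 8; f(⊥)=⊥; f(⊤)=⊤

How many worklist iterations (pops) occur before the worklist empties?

Worklist (5 pops):
  #1 pop 0: in=2 → 4 (was ⊥); enqueue []
  #2 pop 1: in=⊥ → 2 (no change)
  #3 pop 2: in=⊥ → ⊥ (no change)
  #4 pop 3: in=⊥ → ⊥ (no change)
  #5 pop 4: in=2 → ⊤ (was 6); enqueue []

Fixpoint:
  val[0] = 4
  val[1] = 2
  val[2] = ⊥
  val[3] = ⊥
  val[4] = ⊤

5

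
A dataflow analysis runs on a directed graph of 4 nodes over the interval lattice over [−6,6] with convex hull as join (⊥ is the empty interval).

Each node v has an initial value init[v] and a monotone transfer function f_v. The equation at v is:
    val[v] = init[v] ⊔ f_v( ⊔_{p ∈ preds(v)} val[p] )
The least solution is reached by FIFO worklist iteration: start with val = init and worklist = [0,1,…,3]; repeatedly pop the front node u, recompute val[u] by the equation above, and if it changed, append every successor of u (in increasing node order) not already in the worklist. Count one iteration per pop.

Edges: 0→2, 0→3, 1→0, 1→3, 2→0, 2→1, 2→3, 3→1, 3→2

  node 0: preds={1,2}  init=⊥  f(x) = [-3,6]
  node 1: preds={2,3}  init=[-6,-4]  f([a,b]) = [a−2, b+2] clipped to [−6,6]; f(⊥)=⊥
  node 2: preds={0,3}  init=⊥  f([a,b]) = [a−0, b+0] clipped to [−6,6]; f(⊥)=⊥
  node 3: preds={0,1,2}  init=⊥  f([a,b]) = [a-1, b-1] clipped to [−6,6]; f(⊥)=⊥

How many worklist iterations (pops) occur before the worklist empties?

Iteration log — 10 steps:
  step 1. node 0  ⊔preds=[-6,-4]  new=[-3,6]  old=⊥  +wl: 
  step 2. node 1  ⊔preds=⊥  new=[-6,-4]  stable
  step 3. node 2  ⊔preds=[-3,6]  new=[-3,6]  old=⊥  +wl: 0,1
  step 4. node 3  ⊔preds=[-6,6]  new=[-6,5]  old=⊥  +wl: 2
  step 5. node 0  ⊔preds=[-6,6]  new=[-3,6]  stable
  step 6. node 1  ⊔preds=[-6,6]  new=[-6,6]  old=[-6,-4]  +wl: 0,3
  step 7. node 2  ⊔preds=[-6,6]  new=[-6,6]  old=[-3,6]  +wl: 1
  step 8. node 0  ⊔preds=[-6,6]  new=[-3,6]  stable
  step 9. node 3  ⊔preds=[-6,6]  new=[-6,5]  stable
  step 10. node 1  ⊔preds=[-6,6]  new=[-6,6]  stable

Least fixpoint reached:
  node 0: [-3,6]
  node 1: [-6,6]
  node 2: [-6,6]
  node 3: [-6,5]

10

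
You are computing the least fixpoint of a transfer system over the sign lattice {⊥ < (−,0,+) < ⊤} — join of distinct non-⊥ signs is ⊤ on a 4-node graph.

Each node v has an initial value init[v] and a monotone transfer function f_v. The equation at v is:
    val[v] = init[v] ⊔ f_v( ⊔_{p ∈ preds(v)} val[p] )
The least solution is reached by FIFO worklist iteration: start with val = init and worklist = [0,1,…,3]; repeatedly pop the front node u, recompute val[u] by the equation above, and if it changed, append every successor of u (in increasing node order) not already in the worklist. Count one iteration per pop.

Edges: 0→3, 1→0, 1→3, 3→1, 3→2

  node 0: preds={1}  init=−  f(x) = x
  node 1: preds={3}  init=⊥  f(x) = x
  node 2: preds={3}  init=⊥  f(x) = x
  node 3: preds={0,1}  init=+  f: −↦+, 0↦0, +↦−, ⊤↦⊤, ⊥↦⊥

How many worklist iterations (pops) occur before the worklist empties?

Iteration log — 9 steps:
  step 1. node 0  ⊔preds=⊥  new=−  stable
  step 2. node 1  ⊔preds=+  new=+  old=⊥  +wl: 0
  step 3. node 2  ⊔preds=+  new=+  old=⊥  +wl: 
  step 4. node 3  ⊔preds=⊤  new=⊤  old=+  +wl: 1,2
  step 5. node 0  ⊔preds=+  new=⊤  old=−  +wl: 3
  step 6. node 1  ⊔preds=⊤  new=⊤  old=+  +wl: 0
  step 7. node 2  ⊔preds=⊤  new=⊤  old=+  +wl: 
  step 8. node 3  ⊔preds=⊤  new=⊤  stable
  step 9. node 0  ⊔preds=⊤  new=⊤  stable

Least fixpoint reached:
  node 0: ⊤
  node 1: ⊤
  node 2: ⊤
  node 3: ⊤

9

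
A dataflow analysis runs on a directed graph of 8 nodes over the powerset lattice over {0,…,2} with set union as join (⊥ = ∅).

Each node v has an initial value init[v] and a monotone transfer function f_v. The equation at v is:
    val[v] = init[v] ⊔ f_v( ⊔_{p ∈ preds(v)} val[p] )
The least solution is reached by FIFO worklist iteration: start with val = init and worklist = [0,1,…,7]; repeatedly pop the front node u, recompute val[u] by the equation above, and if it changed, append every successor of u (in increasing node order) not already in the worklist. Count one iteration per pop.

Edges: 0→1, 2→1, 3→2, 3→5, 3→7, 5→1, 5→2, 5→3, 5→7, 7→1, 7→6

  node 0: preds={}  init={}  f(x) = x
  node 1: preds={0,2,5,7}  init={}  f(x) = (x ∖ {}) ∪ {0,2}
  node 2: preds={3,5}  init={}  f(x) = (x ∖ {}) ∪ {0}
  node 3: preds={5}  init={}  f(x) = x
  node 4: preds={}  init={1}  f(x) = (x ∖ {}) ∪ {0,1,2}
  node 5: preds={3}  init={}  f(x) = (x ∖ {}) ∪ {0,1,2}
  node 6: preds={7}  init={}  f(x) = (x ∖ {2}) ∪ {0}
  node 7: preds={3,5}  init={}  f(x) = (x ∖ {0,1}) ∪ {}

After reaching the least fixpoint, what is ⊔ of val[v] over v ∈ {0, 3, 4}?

Worklist (16 pops):
  #1 pop 0: in={} → {} (no change)
  #2 pop 1: in={} → {0,2} (was {}); enqueue []
  #3 pop 2: in={} → {0} (was {}); enqueue [1]
  #4 pop 3: in={} → {} (no change)
  #5 pop 4: in={} → {0,1,2} (was {1}); enqueue []
  #6 pop 5: in={} → {0,1,2} (was {}); enqueue [2,3]
  #7 pop 6: in={} → {0} (was {}); enqueue []
  #8 pop 7: in={0,1,2} → {2} (was {}); enqueue [6]
  #9 pop 1: in={0,1,2} → {0,1,2} (was {0,2}); enqueue []
  #10 pop 2: in={0,1,2} → {0,1,2} (was {0}); enqueue [1]
  #11 pop 3: in={0,1,2} → {0,1,2} (was {}); enqueue [2,5,7]
  #12 pop 6: in={2} → {0} (no change)
  #13 pop 1: in={0,1,2} → {0,1,2} (no change)
  #14 pop 2: in={0,1,2} → {0,1,2} (no change)
  #15 pop 5: in={0,1,2} → {0,1,2} (no change)
  #16 pop 7: in={0,1,2} → {2} (no change)

Fixpoint:
  val[0] = {}
  val[1] = {0,1,2}
  val[2] = {0,1,2}
  val[3] = {0,1,2}
  val[4] = {0,1,2}
  val[5] = {0,1,2}
  val[6] = {0}
  val[7] = {2}

{0,1,2}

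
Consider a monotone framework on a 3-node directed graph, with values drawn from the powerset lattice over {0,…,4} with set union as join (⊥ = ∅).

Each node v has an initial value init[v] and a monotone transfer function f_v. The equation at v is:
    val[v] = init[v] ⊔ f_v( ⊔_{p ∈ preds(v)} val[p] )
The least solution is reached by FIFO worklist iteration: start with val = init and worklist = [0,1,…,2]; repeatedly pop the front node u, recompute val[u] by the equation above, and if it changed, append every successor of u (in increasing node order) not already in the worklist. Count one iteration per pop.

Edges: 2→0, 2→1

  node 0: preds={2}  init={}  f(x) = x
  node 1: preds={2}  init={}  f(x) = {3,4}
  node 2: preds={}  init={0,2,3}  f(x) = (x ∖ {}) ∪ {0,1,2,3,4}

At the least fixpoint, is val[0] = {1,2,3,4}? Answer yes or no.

Trace (5 dequeues):
  [1] u=0 | in {0,2,3} | out {0,2,3} | prev {} | push {}
  [2] u=1 | in {0,2,3} | out {3,4} | prev {} | push {}
  [3] u=2 | in {} | out {0,1,2,3,4} | prev {0,2,3} | push {0,1}
  [4] u=0 | in {0,1,2,3,4} | out {0,1,2,3,4} | prev {0,2,3} | push {}
  [5] u=1 | in {0,1,2,3,4} | out {3,4} | ==

Converged values:
  [0] {0,1,2,3,4}
  [1] {3,4}
  [2] {0,1,2,3,4}

no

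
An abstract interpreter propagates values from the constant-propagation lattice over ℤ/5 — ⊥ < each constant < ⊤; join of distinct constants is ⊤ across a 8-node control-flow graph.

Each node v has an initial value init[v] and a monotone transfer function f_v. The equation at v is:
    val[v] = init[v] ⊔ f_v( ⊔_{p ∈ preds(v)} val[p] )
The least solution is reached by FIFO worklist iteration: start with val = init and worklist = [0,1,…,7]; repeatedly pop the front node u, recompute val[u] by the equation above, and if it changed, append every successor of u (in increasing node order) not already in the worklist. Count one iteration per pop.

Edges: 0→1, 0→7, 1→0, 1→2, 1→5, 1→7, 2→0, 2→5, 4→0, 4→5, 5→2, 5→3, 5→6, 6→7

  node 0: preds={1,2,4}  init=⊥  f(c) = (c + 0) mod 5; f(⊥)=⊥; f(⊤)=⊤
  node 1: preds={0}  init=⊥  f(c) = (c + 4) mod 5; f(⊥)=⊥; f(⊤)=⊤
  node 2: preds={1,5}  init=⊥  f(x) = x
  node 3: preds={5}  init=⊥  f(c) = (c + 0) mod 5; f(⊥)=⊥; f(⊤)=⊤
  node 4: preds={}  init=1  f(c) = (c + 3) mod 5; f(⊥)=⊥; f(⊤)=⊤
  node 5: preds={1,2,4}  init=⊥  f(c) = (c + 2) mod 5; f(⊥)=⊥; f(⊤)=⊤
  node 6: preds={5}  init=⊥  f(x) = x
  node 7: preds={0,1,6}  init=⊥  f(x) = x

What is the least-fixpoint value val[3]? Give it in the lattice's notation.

Iteration log — 16 steps:
  step 1. node 0  ⊔preds=1  new=1  old=⊥  +wl: 
  step 2. node 1  ⊔preds=1  new=0  old=⊥  +wl: 0
  step 3. node 2  ⊔preds=0  new=0  old=⊥  +wl: 
  step 4. node 3  ⊔preds=⊥  new=⊥  stable
  step 5. node 4  ⊔preds=⊥  new=1  stable
  step 6. node 5  ⊔preds=⊤  new=⊤  old=⊥  +wl: 2,3
  step 7. node 6  ⊔preds=⊤  new=⊤  old=⊥  +wl: 
  step 8. node 7  ⊔preds=⊤  new=⊤  old=⊥  +wl: 
  step 9. node 0  ⊔preds=⊤  new=⊤  old=1  +wl: 1,7
  step 10. node 2  ⊔preds=⊤  new=⊤  old=0  +wl: 0,5
  step 11. node 3  ⊔preds=⊤  new=⊤  old=⊥  +wl: 
  step 12. node 1  ⊔preds=⊤  new=⊤  old=0  +wl: 2
  step 13. node 7  ⊔preds=⊤  new=⊤  stable
  step 14. node 0  ⊔preds=⊤  new=⊤  stable
  step 15. node 5  ⊔preds=⊤  new=⊤  stable
  step 16. node 2  ⊔preds=⊤  new=⊤  stable

Least fixpoint reached:
  node 0: ⊤
  node 1: ⊤
  node 2: ⊤
  node 3: ⊤
  node 4: 1
  node 5: ⊤
  node 6: ⊤
  node 7: ⊤

⊤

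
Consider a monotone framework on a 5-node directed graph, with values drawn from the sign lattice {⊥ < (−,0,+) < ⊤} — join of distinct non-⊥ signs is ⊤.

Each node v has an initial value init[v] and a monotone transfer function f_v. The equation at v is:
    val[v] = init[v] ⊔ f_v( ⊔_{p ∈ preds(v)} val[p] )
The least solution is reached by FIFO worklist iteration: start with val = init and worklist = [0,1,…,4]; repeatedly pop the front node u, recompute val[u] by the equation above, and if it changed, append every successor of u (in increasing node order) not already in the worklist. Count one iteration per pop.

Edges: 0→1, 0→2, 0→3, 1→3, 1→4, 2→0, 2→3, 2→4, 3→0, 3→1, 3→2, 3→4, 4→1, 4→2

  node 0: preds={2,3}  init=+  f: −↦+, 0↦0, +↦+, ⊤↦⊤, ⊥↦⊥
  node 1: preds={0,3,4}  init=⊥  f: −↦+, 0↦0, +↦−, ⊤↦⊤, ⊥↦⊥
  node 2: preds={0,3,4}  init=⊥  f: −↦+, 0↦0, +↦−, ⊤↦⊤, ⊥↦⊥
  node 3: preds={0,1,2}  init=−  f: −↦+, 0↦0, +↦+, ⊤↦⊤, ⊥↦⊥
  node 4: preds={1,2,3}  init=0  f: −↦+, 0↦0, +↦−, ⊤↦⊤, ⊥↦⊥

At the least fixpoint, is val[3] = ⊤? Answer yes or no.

Worklist (9 pops):
  #1 pop 0: in=− → + (no change)
  #2 pop 1: in=⊤ → ⊤ (was ⊥); enqueue []
  #3 pop 2: in=⊤ → ⊤ (was ⊥); enqueue [0]
  #4 pop 3: in=⊤ → ⊤ (was −); enqueue [1,2]
  #5 pop 4: in=⊤ → ⊤ (was 0); enqueue []
  #6 pop 0: in=⊤ → ⊤ (was +); enqueue [3]
  #7 pop 1: in=⊤ → ⊤ (no change)
  #8 pop 2: in=⊤ → ⊤ (no change)
  #9 pop 3: in=⊤ → ⊤ (no change)

Fixpoint:
  val[0] = ⊤
  val[1] = ⊤
  val[2] = ⊤
  val[3] = ⊤
  val[4] = ⊤

yes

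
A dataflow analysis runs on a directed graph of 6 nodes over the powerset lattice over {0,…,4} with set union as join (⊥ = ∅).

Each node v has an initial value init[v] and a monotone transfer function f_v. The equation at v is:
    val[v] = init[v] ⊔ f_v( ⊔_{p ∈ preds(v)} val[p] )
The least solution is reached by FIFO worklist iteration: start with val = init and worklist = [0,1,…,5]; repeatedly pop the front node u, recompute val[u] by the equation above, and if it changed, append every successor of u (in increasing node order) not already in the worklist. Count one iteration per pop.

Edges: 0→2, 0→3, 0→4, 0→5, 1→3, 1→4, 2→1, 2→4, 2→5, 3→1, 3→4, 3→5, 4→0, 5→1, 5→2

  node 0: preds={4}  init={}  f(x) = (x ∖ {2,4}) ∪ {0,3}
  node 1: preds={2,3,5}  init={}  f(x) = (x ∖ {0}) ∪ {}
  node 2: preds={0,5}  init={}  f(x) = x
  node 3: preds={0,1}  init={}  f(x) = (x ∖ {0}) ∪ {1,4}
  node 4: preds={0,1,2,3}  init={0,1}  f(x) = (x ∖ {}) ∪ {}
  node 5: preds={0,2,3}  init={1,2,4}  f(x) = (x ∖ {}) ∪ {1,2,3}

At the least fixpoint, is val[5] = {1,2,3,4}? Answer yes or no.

Worklist (11 pops):
  #1 pop 0: in={0,1} → {0,1,3} (was {}); enqueue []
  #2 pop 1: in={1,2,4} → {1,2,4} (was {}); enqueue []
  #3 pop 2: in={0,1,2,3,4} → {0,1,2,3,4} (was {}); enqueue [1]
  #4 pop 3: in={0,1,2,3,4} → {1,2,3,4} (was {}); enqueue []
  #5 pop 4: in={0,1,2,3,4} → {0,1,2,3,4} (was {0,1}); enqueue [0]
  #6 pop 5: in={0,1,2,3,4} → {0,1,2,3,4} (was {1,2,4}); enqueue [2]
  #7 pop 1: in={0,1,2,3,4} → {1,2,3,4} (was {1,2,4}); enqueue [3,4]
  #8 pop 0: in={0,1,2,3,4} → {0,1,3} (no change)
  #9 pop 2: in={0,1,2,3,4} → {0,1,2,3,4} (no change)
  #10 pop 3: in={0,1,2,3,4} → {1,2,3,4} (no change)
  #11 pop 4: in={0,1,2,3,4} → {0,1,2,3,4} (no change)

Fixpoint:
  val[0] = {0,1,3}
  val[1] = {1,2,3,4}
  val[2] = {0,1,2,3,4}
  val[3] = {1,2,3,4}
  val[4] = {0,1,2,3,4}
  val[5] = {0,1,2,3,4}

no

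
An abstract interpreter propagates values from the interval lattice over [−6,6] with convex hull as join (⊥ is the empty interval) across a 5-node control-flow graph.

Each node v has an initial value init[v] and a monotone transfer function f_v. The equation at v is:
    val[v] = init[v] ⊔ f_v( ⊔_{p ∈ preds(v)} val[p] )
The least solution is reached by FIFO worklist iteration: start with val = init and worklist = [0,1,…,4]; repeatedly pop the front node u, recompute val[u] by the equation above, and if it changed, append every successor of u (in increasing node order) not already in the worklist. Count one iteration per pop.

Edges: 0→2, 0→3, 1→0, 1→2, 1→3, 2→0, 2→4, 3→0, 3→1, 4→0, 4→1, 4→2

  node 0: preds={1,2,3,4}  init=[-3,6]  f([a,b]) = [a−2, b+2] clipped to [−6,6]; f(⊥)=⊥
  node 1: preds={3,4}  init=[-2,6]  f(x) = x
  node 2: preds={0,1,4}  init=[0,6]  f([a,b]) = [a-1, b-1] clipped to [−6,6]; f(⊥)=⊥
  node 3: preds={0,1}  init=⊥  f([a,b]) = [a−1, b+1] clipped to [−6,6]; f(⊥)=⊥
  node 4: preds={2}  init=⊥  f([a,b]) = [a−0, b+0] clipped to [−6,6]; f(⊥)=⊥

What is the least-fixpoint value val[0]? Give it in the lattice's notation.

Trace (15 dequeues):
  [1] u=0 | in [-2,6] | out [-4,6] | prev [-3,6] | push {}
  [2] u=1 | in ⊥ | out [-2,6] | ==
  [3] u=2 | in [-4,6] | out [-5,6] | prev [0,6] | push {0}
  [4] u=3 | in [-4,6] | out [-5,6] | prev ⊥ | push {1}
  [5] u=4 | in [-5,6] | out [-5,6] | prev ⊥ | push {2}
  [6] u=0 | in [-5,6] | out [-6,6] | prev [-4,6] | push {3}
  [7] u=1 | in [-5,6] | out [-5,6] | prev [-2,6] | push {0}
  [8] u=2 | in [-6,6] | out [-6,6] | prev [-5,6] | push {4}
  [9] u=3 | in [-6,6] | out [-6,6] | prev [-5,6] | push {1}
  [10] u=0 | in [-6,6] | out [-6,6] | ==
  [11] u=4 | in [-6,6] | out [-6,6] | prev [-5,6] | push {0,2}
  [12] u=1 | in [-6,6] | out [-6,6] | prev [-5,6] | push {3}
  [13] u=0 | in [-6,6] | out [-6,6] | ==
  [14] u=2 | in [-6,6] | out [-6,6] | ==
  [15] u=3 | in [-6,6] | out [-6,6] | ==

Converged values:
  [0] [-6,6]
  [1] [-6,6]
  [2] [-6,6]
  [3] [-6,6]
  [4] [-6,6]

[-6,6]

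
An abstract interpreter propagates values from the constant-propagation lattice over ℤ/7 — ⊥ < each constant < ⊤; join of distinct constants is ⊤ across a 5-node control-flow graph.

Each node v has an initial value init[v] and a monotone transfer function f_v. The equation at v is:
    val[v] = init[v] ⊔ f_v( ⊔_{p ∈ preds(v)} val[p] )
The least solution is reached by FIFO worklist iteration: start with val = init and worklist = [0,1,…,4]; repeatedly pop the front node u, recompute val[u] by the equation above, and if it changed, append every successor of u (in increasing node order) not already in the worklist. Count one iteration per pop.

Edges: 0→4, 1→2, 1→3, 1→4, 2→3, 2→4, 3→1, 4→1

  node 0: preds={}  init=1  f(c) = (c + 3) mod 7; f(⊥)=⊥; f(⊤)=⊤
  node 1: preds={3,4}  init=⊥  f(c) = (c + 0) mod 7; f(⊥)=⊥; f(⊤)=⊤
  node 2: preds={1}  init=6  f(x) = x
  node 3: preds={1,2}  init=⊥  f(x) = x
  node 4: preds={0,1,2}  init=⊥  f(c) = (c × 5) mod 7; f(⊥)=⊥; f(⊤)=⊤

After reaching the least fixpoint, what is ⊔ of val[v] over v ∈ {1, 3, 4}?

Trace (10 dequeues):
  [1] u=0 | in ⊥ | out 1 | ==
  [2] u=1 | in ⊥ | out ⊥ | ==
  [3] u=2 | in ⊥ | out 6 | ==
  [4] u=3 | in 6 | out 6 | prev ⊥ | push {1}
  [5] u=4 | in ⊤ | out ⊤ | prev ⊥ | push {}
  [6] u=1 | in ⊤ | out ⊤ | prev ⊥ | push {2,3,4}
  [7] u=2 | in ⊤ | out ⊤ | prev 6 | push {}
  [8] u=3 | in ⊤ | out ⊤ | prev 6 | push {1}
  [9] u=4 | in ⊤ | out ⊤ | ==
  [10] u=1 | in ⊤ | out ⊤ | ==

Converged values:
  [0] 1
  [1] ⊤
  [2] ⊤
  [3] ⊤
  [4] ⊤

⊤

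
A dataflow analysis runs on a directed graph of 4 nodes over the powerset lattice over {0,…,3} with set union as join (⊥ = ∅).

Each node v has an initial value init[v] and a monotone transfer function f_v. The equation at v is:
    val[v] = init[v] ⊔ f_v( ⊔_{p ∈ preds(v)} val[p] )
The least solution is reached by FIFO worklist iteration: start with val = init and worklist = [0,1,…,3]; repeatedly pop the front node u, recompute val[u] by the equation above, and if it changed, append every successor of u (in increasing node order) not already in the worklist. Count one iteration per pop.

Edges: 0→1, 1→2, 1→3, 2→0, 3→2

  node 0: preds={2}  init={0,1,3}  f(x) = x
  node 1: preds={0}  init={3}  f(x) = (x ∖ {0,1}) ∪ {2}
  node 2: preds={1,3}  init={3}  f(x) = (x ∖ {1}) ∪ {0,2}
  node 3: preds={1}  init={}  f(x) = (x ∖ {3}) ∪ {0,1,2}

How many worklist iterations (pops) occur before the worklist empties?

7

Trace (7 dequeues):
  [1] u=0 | in {3} | out {0,1,3} | ==
  [2] u=1 | in {0,1,3} | out {2,3} | prev {3} | push {}
  [3] u=2 | in {2,3} | out {0,2,3} | prev {3} | push {0}
  [4] u=3 | in {2,3} | out {0,1,2} | prev {} | push {2}
  [5] u=0 | in {0,2,3} | out {0,1,2,3} | prev {0,1,3} | push {1}
  [6] u=2 | in {0,1,2,3} | out {0,2,3} | ==
  [7] u=1 | in {0,1,2,3} | out {2,3} | ==

Converged values:
  [0] {0,1,2,3}
  [1] {2,3}
  [2] {0,2,3}
  [3] {0,1,2}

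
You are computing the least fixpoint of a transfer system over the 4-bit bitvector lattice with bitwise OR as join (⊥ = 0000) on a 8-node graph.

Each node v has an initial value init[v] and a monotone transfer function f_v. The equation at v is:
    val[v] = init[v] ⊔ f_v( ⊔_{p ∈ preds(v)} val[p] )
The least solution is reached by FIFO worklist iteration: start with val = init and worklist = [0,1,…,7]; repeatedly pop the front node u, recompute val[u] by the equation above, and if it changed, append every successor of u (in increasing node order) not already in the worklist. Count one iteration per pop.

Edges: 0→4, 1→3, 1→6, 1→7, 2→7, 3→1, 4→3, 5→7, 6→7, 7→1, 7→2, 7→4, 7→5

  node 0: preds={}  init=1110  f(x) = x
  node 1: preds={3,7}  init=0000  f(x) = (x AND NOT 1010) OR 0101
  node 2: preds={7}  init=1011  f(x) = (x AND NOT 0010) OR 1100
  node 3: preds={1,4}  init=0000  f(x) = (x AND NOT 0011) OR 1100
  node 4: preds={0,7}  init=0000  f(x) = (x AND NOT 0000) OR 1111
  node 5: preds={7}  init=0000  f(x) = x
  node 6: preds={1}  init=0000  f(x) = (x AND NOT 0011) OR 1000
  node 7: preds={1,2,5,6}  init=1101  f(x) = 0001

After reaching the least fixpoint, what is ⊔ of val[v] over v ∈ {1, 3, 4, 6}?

Trace (10 dequeues):
  [1] u=0 | in 0000 | out 1110 | ==
  [2] u=1 | in 1101 | out 0101 | prev 0000 | push {}
  [3] u=2 | in 1101 | out 1111 | prev 1011 | push {}
  [4] u=3 | in 0101 | out 1100 | prev 0000 | push {1}
  [5] u=4 | in 1111 | out 1111 | prev 0000 | push {3}
  [6] u=5 | in 1101 | out 1101 | prev 0000 | push {}
  [7] u=6 | in 0101 | out 1100 | prev 0000 | push {}
  [8] u=7 | in 1111 | out 1101 | ==
  [9] u=1 | in 1101 | out 0101 | ==
  [10] u=3 | in 1111 | out 1100 | ==

Converged values:
  [0] 1110
  [1] 0101
  [2] 1111
  [3] 1100
  [4] 1111
  [5] 1101
  [6] 1100
  [7] 1101

1111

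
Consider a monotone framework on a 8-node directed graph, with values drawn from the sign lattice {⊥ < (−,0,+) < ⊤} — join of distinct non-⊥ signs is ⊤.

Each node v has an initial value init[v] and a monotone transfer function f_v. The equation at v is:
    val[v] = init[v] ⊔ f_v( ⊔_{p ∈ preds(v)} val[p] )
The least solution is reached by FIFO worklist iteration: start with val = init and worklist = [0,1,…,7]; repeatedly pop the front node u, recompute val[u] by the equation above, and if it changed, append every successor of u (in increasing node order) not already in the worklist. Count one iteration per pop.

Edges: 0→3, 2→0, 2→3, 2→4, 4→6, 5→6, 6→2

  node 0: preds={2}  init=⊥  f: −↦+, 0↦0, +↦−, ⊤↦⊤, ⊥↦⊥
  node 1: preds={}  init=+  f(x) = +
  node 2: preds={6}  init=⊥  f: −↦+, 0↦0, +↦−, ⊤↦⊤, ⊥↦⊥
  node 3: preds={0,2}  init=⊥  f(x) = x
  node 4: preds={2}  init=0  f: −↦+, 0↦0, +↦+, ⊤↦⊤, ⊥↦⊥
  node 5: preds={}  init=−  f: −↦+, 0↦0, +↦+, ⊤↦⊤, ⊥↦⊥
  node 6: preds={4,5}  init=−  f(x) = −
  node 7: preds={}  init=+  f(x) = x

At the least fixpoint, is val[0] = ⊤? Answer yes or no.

Worklist (10 pops):
  #1 pop 0: in=⊥ → ⊥ (no change)
  #2 pop 1: in=⊥ → + (no change)
  #3 pop 2: in=− → + (was ⊥); enqueue [0]
  #4 pop 3: in=+ → + (was ⊥); enqueue []
  #5 pop 4: in=+ → ⊤ (was 0); enqueue []
  #6 pop 5: in=⊥ → − (no change)
  #7 pop 6: in=⊤ → − (no change)
  #8 pop 7: in=⊥ → + (no change)
  #9 pop 0: in=+ → − (was ⊥); enqueue [3]
  #10 pop 3: in=⊤ → ⊤ (was +); enqueue []

Fixpoint:
  val[0] = −
  val[1] = +
  val[2] = +
  val[3] = ⊤
  val[4] = ⊤
  val[5] = −
  val[6] = −
  val[7] = +

no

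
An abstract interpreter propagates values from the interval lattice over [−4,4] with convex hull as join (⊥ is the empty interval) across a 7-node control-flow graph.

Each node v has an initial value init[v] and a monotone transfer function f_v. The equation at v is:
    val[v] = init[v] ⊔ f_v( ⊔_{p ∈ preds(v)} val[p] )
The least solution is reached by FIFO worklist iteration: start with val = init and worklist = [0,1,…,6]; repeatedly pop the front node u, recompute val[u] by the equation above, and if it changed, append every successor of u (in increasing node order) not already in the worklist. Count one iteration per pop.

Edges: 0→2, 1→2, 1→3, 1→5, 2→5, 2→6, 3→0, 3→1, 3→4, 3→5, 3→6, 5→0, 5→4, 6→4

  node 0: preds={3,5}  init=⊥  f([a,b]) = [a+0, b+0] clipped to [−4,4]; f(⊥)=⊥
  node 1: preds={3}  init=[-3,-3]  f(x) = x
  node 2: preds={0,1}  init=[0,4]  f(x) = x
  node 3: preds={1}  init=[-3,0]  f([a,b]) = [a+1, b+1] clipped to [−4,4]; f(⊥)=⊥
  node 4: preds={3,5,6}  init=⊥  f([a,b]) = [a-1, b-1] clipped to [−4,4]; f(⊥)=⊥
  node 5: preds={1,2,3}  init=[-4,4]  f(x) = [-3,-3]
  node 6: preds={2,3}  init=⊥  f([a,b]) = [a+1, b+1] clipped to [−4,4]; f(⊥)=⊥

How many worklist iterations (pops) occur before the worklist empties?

Worklist (34 pops):
  #1 pop 0: in=[-4,4] → [-4,4] (was ⊥); enqueue []
  #2 pop 1: in=[-3,0] → [-3,0] (was [-3,-3]); enqueue []
  #3 pop 2: in=[-4,4] → [-4,4] (was [0,4]); enqueue []
  #4 pop 3: in=[-3,0] → [-3,1] (was [-3,0]); enqueue [0,1]
  #5 pop 4: in=[-4,4] → [-4,3] (was ⊥); enqueue []
  #6 pop 5: in=[-4,4] → [-4,4] (no change)
  #7 pop 6: in=[-4,4] → [-3,4] (was ⊥); enqueue [4]
  #8 pop 0: in=[-4,4] → [-4,4] (no change)
  #9 pop 1: in=[-3,1] → [-3,1] (was [-3,0]); enqueue [2,3,5]
  #10 pop 4: in=[-4,4] → [-4,3] (no change)
  #11 pop 2: in=[-4,4] → [-4,4] (no change)
  #12 pop 3: in=[-3,1] → [-3,2] (was [-3,1]); enqueue [0,1,4,6]
  #13 pop 5: in=[-4,4] → [-4,4] (no change)
  #14 pop 0: in=[-4,4] → [-4,4] (no change)
  #15 pop 1: in=[-3,2] → [-3,2] (was [-3,1]); enqueue [2,3,5]
  #16 pop 4: in=[-4,4] → [-4,3] (no change)
  #17 pop 6: in=[-4,4] → [-3,4] (no change)
  #18 pop 2: in=[-4,4] → [-4,4] (no change)
  #19 pop 3: in=[-3,2] → [-3,3] (was [-3,2]); enqueue [0,1,4,6]
  #20 pop 5: in=[-4,4] → [-4,4] (no change)
  #21 pop 0: in=[-4,4] → [-4,4] (no change)
  #22 pop 1: in=[-3,3] → [-3,3] (was [-3,2]); enqueue [2,3,5]
  #23 pop 4: in=[-4,4] → [-4,3] (no change)
  #24 pop 6: in=[-4,4] → [-3,4] (no change)
  #25 pop 2: in=[-4,4] → [-4,4] (no change)
  #26 pop 3: in=[-3,3] → [-3,4] (was [-3,3]); enqueue [0,1,4,6]
  #27 pop 5: in=[-4,4] → [-4,4] (no change)
  #28 pop 0: in=[-4,4] → [-4,4] (no change)
  #29 pop 1: in=[-3,4] → [-3,4] (was [-3,3]); enqueue [2,3,5]
  #30 pop 4: in=[-4,4] → [-4,3] (no change)
  #31 pop 6: in=[-4,4] → [-3,4] (no change)
  #32 pop 2: in=[-4,4] → [-4,4] (no change)
  #33 pop 3: in=[-3,4] → [-3,4] (no change)
  #34 pop 5: in=[-4,4] → [-4,4] (no change)

Fixpoint:
  val[0] = [-4,4]
  val[1] = [-3,4]
  val[2] = [-4,4]
  val[3] = [-3,4]
  val[4] = [-4,3]
  val[5] = [-4,4]
  val[6] = [-3,4]

34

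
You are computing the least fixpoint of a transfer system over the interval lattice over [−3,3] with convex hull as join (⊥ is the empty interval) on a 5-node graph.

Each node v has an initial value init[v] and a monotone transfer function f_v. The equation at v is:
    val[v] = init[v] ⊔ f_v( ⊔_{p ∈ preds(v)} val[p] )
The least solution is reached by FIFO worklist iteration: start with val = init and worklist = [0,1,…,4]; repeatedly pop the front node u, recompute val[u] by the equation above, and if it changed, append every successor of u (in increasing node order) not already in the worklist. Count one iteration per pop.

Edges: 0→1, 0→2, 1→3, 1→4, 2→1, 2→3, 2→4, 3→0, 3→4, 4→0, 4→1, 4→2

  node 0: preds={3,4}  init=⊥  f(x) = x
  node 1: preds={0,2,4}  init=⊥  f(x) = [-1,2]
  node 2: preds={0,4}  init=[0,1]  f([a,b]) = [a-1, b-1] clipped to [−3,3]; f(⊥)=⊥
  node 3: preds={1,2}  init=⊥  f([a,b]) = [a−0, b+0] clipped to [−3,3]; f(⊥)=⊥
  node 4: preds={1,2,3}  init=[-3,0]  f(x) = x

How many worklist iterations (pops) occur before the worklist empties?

9

Worklist (9 pops):
  #1 pop 0: in=[-3,0] → [-3,0] (was ⊥); enqueue []
  #2 pop 1: in=[-3,1] → [-1,2] (was ⊥); enqueue []
  #3 pop 2: in=[-3,0] → [-3,1] (was [0,1]); enqueue [1]
  #4 pop 3: in=[-3,2] → [-3,2] (was ⊥); enqueue [0]
  #5 pop 4: in=[-3,2] → [-3,2] (was [-3,0]); enqueue [2]
  #6 pop 1: in=[-3,2] → [-1,2] (no change)
  #7 pop 0: in=[-3,2] → [-3,2] (was [-3,0]); enqueue [1]
  #8 pop 2: in=[-3,2] → [-3,1] (no change)
  #9 pop 1: in=[-3,2] → [-1,2] (no change)

Fixpoint:
  val[0] = [-3,2]
  val[1] = [-1,2]
  val[2] = [-3,1]
  val[3] = [-3,2]
  val[4] = [-3,2]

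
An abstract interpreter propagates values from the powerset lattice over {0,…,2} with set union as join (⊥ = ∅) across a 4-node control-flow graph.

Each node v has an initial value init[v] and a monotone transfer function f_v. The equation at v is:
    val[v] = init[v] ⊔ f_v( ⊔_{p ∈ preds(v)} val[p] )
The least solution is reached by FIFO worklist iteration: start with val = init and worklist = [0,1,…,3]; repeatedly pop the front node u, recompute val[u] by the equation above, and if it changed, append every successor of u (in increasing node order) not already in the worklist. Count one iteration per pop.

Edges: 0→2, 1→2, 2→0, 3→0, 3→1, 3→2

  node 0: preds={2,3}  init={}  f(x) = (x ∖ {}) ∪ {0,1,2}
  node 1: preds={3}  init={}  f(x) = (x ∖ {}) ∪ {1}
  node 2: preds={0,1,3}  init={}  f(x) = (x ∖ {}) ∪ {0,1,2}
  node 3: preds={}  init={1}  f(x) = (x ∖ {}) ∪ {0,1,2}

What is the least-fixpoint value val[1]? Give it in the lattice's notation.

Trace (7 dequeues):
  [1] u=0 | in {1} | out {0,1,2} | prev {} | push {}
  [2] u=1 | in {1} | out {1} | prev {} | push {}
  [3] u=2 | in {0,1,2} | out {0,1,2} | prev {} | push {0}
  [4] u=3 | in {} | out {0,1,2} | prev {1} | push {1,2}
  [5] u=0 | in {0,1,2} | out {0,1,2} | ==
  [6] u=1 | in {0,1,2} | out {0,1,2} | prev {1} | push {}
  [7] u=2 | in {0,1,2} | out {0,1,2} | ==

Converged values:
  [0] {0,1,2}
  [1] {0,1,2}
  [2] {0,1,2}
  [3] {0,1,2}

{0,1,2}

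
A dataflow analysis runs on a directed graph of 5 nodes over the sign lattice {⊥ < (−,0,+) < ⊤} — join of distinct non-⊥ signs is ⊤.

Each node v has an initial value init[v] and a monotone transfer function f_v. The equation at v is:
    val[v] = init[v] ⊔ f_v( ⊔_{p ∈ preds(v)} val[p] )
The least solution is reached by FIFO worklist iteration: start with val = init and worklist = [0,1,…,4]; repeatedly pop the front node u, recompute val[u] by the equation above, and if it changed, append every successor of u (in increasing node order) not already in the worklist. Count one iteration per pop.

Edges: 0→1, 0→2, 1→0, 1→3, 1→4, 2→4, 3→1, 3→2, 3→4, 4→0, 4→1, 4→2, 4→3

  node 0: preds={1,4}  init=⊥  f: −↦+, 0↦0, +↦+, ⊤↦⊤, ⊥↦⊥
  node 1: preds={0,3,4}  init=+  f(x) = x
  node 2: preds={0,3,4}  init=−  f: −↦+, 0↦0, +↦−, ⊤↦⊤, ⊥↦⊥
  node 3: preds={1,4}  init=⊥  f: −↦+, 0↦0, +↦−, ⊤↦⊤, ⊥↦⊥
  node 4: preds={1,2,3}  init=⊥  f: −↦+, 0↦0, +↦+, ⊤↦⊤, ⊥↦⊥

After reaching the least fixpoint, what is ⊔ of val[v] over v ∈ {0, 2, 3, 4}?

⊤

Worklist (12 pops):
  #1 pop 0: in=+ → + (was ⊥); enqueue []
  #2 pop 1: in=+ → + (no change)
  #3 pop 2: in=+ → − (no change)
  #4 pop 3: in=+ → − (was ⊥); enqueue [1,2]
  #5 pop 4: in=⊤ → ⊤ (was ⊥); enqueue [0,3]
  #6 pop 1: in=⊤ → ⊤ (was +); enqueue [4]
  #7 pop 2: in=⊤ → ⊤ (was −); enqueue []
  #8 pop 0: in=⊤ → ⊤ (was +); enqueue [1,2]
  #9 pop 3: in=⊤ → ⊤ (was −); enqueue []
  #10 pop 4: in=⊤ → ⊤ (no change)
  #11 pop 1: in=⊤ → ⊤ (no change)
  #12 pop 2: in=⊤ → ⊤ (no change)

Fixpoint:
  val[0] = ⊤
  val[1] = ⊤
  val[2] = ⊤
  val[3] = ⊤
  val[4] = ⊤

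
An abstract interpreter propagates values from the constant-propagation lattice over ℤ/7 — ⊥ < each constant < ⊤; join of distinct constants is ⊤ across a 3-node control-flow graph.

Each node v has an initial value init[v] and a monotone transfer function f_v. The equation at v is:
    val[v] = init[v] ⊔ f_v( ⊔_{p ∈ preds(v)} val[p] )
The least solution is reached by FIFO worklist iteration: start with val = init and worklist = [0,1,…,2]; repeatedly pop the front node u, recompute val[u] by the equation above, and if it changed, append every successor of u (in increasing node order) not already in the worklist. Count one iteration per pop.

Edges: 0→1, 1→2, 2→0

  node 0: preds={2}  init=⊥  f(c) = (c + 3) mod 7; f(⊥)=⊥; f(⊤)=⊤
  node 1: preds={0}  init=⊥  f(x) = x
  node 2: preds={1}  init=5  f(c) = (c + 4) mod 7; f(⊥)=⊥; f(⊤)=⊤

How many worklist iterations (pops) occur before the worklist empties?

3

Trace (3 dequeues):
  [1] u=0 | in 5 | out 1 | prev ⊥ | push {}
  [2] u=1 | in 1 | out 1 | prev ⊥ | push {}
  [3] u=2 | in 1 | out 5 | ==

Converged values:
  [0] 1
  [1] 1
  [2] 5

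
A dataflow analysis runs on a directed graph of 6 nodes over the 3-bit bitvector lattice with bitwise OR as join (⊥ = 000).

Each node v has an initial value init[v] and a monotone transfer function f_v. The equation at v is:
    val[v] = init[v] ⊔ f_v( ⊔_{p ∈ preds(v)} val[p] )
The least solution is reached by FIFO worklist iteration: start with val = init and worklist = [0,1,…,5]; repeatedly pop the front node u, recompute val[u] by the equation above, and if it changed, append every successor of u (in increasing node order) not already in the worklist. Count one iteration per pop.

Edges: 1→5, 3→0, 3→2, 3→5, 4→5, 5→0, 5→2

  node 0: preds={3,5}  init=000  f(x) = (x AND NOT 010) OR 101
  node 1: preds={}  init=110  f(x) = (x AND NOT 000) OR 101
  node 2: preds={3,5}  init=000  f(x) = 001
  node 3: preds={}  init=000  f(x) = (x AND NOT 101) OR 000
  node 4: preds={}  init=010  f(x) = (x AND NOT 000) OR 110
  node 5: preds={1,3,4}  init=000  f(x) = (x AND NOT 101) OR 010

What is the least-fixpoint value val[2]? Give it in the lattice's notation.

001

Worklist (8 pops):
  #1 pop 0: in=000 → 101 (was 000); enqueue []
  #2 pop 1: in=000 → 111 (was 110); enqueue []
  #3 pop 2: in=000 → 001 (was 000); enqueue []
  #4 pop 3: in=000 → 000 (no change)
  #5 pop 4: in=000 → 110 (was 010); enqueue []
  #6 pop 5: in=111 → 010 (was 000); enqueue [0,2]
  #7 pop 0: in=010 → 101 (no change)
  #8 pop 2: in=010 → 001 (no change)

Fixpoint:
  val[0] = 101
  val[1] = 111
  val[2] = 001
  val[3] = 000
  val[4] = 110
  val[5] = 010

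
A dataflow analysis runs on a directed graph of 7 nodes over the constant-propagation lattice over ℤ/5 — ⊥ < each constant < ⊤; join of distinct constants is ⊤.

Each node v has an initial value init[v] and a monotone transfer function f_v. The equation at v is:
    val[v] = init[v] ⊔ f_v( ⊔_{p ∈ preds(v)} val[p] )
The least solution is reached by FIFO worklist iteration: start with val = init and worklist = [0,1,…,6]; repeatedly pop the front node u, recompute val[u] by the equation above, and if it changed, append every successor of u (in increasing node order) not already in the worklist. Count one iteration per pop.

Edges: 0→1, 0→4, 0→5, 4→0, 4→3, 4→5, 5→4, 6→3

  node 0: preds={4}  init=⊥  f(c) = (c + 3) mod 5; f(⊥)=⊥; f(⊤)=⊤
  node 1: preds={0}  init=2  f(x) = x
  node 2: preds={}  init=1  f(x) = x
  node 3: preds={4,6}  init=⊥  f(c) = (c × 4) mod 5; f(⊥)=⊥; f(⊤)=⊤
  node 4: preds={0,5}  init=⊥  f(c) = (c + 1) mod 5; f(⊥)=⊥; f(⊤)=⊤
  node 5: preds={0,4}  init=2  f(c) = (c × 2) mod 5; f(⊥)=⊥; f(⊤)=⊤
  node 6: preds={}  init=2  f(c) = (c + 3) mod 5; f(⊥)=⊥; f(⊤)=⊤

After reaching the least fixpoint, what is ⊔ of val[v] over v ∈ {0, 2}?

Iteration log — 17 steps:
  step 1. node 0  ⊔preds=⊥  new=⊥  stable
  step 2. node 1  ⊔preds=⊥  new=2  stable
  step 3. node 2  ⊔preds=⊥  new=1  stable
  step 4. node 3  ⊔preds=2  new=3  old=⊥  +wl: 
  step 5. node 4  ⊔preds=2  new=3  old=⊥  +wl: 0,3
  step 6. node 5  ⊔preds=3  new=⊤  old=2  +wl: 4
  step 7. node 6  ⊔preds=⊥  new=2  stable
  step 8. node 0  ⊔preds=3  new=1  old=⊥  +wl: 1,5
  step 9. node 3  ⊔preds=⊤  new=⊤  old=3  +wl: 
  step 10. node 4  ⊔preds=⊤  new=⊤  old=3  +wl: 0,3
  step 11. node 1  ⊔preds=1  new=⊤  old=2  +wl: 
  step 12. node 5  ⊔preds=⊤  new=⊤  stable
  step 13. node 0  ⊔preds=⊤  new=⊤  old=1  +wl: 1,4,5
  step 14. node 3  ⊔preds=⊤  new=⊤  stable
  step 15. node 1  ⊔preds=⊤  new=⊤  stable
  step 16. node 4  ⊔preds=⊤  new=⊤  stable
  step 17. node 5  ⊔preds=⊤  new=⊤  stable

Least fixpoint reached:
  node 0: ⊤
  node 1: ⊤
  node 2: 1
  node 3: ⊤
  node 4: ⊤
  node 5: ⊤
  node 6: 2

⊤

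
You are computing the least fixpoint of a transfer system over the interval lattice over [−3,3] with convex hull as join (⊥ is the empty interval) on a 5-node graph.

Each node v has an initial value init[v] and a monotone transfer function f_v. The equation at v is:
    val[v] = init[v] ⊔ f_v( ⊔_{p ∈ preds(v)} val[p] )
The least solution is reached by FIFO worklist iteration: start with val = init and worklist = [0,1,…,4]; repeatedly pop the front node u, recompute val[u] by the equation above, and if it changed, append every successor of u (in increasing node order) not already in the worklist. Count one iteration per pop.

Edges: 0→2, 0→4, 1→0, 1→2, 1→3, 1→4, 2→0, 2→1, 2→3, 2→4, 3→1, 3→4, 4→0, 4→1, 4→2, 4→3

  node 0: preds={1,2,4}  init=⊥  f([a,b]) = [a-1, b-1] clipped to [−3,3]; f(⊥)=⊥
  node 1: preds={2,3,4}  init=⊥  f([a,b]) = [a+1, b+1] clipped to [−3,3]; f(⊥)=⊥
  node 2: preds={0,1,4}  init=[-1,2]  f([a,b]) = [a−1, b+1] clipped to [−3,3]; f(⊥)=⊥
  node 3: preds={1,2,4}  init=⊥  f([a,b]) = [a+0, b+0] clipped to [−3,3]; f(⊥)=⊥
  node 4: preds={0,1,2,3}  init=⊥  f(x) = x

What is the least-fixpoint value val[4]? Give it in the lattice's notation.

[-3,3]

Iteration log — 11 steps:
  step 1. node 0  ⊔preds=[-1,2]  new=[-2,1]  old=⊥  +wl: 
  step 2. node 1  ⊔preds=[-1,2]  new=[0,3]  old=⊥  +wl: 0
  step 3. node 2  ⊔preds=[-2,3]  new=[-3,3]  old=[-1,2]  +wl: 1
  step 4. node 3  ⊔preds=[-3,3]  new=[-3,3]  old=⊥  +wl: 
  step 5. node 4  ⊔preds=[-3,3]  new=[-3,3]  old=⊥  +wl: 2,3
  step 6. node 0  ⊔preds=[-3,3]  new=[-3,2]  old=[-2,1]  +wl: 4
  step 7. node 1  ⊔preds=[-3,3]  new=[-2,3]  old=[0,3]  +wl: 0
  step 8. node 2  ⊔preds=[-3,3]  new=[-3,3]  stable
  step 9. node 3  ⊔preds=[-3,3]  new=[-3,3]  stable
  step 10. node 4  ⊔preds=[-3,3]  new=[-3,3]  stable
  step 11. node 0  ⊔preds=[-3,3]  new=[-3,2]  stable

Least fixpoint reached:
  node 0: [-3,2]
  node 1: [-2,3]
  node 2: [-3,3]
  node 3: [-3,3]
  node 4: [-3,3]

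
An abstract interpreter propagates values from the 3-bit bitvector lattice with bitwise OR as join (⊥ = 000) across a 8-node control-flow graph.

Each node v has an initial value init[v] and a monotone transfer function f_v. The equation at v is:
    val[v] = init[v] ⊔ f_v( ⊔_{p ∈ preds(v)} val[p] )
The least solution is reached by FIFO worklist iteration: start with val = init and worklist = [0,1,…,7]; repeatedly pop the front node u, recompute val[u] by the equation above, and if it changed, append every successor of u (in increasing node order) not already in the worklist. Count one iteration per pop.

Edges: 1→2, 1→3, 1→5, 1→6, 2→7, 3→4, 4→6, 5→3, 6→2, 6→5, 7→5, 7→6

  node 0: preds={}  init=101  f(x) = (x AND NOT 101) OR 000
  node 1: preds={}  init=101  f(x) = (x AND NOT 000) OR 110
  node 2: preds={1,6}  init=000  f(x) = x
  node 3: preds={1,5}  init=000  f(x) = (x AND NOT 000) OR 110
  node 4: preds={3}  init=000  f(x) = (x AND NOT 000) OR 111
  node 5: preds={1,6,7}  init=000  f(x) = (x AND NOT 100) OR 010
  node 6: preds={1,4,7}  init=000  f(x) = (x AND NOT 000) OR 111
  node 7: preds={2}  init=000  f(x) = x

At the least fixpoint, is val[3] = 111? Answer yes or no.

Worklist (12 pops):
  #1 pop 0: in=000 → 101 (no change)
  #2 pop 1: in=000 → 111 (was 101); enqueue []
  #3 pop 2: in=111 → 111 (was 000); enqueue []
  #4 pop 3: in=111 → 111 (was 000); enqueue []
  #5 pop 4: in=111 → 111 (was 000); enqueue []
  #6 pop 5: in=111 → 011 (was 000); enqueue [3]
  #7 pop 6: in=111 → 111 (was 000); enqueue [2,5]
  #8 pop 7: in=111 → 111 (was 000); enqueue [6]
  #9 pop 3: in=111 → 111 (no change)
  #10 pop 2: in=111 → 111 (no change)
  #11 pop 5: in=111 → 011 (no change)
  #12 pop 6: in=111 → 111 (no change)

Fixpoint:
  val[0] = 101
  val[1] = 111
  val[2] = 111
  val[3] = 111
  val[4] = 111
  val[5] = 011
  val[6] = 111
  val[7] = 111

yes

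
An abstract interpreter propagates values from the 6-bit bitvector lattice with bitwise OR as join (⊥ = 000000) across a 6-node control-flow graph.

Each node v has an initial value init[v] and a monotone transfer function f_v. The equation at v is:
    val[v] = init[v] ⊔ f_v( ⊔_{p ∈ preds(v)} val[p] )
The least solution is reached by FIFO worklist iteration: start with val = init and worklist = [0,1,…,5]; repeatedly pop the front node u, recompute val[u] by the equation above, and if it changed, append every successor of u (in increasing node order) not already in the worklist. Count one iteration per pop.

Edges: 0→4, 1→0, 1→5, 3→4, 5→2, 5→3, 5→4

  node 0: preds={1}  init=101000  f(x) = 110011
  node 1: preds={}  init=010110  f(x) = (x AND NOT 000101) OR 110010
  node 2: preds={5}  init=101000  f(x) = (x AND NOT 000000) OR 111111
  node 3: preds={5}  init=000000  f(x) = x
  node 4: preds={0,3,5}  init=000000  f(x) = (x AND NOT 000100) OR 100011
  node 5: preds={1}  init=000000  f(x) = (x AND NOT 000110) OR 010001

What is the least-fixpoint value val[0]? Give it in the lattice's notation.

Worklist (10 pops):
  #1 pop 0: in=010110 → 111011 (was 101000); enqueue []
  #2 pop 1: in=000000 → 110110 (was 010110); enqueue [0]
  #3 pop 2: in=000000 → 111111 (was 101000); enqueue []
  #4 pop 3: in=000000 → 000000 (no change)
  #5 pop 4: in=111011 → 111011 (was 000000); enqueue []
  #6 pop 5: in=110110 → 110001 (was 000000); enqueue [2,3,4]
  #7 pop 0: in=110110 → 111011 (no change)
  #8 pop 2: in=110001 → 111111 (no change)
  #9 pop 3: in=110001 → 110001 (was 000000); enqueue []
  #10 pop 4: in=111011 → 111011 (no change)

Fixpoint:
  val[0] = 111011
  val[1] = 110110
  val[2] = 111111
  val[3] = 110001
  val[4] = 111011
  val[5] = 110001

111011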